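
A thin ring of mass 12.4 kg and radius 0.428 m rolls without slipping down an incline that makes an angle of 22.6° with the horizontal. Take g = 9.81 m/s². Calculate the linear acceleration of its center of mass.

Translation along the incline: Mg sinθ − f = Ma.
Rotation about the center: fR = Iα with I = MR². No-slip gives a = αR, so f = (I/R²)a = M a.
Substituting: Mg sinθ = (1 + 1.000)Ma, so a = g sinθ/(1 + 1.000) = (9.81) sin 22.6° / 2.000 = 1.885 m/s².

a ≈ 1.88 m/s²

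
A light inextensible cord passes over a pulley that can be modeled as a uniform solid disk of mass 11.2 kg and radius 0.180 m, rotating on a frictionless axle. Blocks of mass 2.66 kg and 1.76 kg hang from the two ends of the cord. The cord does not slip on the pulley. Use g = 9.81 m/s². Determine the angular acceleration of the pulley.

α ≈ 4.90 rad/s²

I = ½MR² = (1/2)(11.2)(0.180)² = 0.1814 kg·m².
Heavier block: m₁g − T₁ = m₁a. Lighter block: T₂ − m₂g = m₂a.
Pulley: (T₁ − T₂)R = Iα = I(a/R), so T₁ − T₂ = (I/R²)a = (1/2)M_p a = 5.600·a.
Adding the three: (m₁ − m₂)g = (m₁ + m₂ + 5.600)a, so a = (2.66 − 1.76)(9.81)/(2.66 + 1.76 + 5.600) = 0.8811 m/s².
α = a/R = 0.8811/0.180 = 4.895 rad/s².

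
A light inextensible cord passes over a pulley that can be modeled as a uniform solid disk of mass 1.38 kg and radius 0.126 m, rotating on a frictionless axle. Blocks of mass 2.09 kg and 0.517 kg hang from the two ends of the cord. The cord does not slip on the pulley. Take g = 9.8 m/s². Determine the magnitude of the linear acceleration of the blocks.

a ≈ 4.68 m/s²

I = ½MR² = (1/2)(1.38)(0.126)² = 0.01095 kg·m².
Heavier block: m₁g − T₁ = m₁a. Lighter block: T₂ − m₂g = m₂a.
Pulley: (T₁ − T₂)R = Iα = I(a/R), so T₁ − T₂ = (I/R²)a = (1/2)M_p a = 0.6900·a.
Adding the three: (m₁ − m₂)g = (m₁ + m₂ + 0.6900)a, so a = (2.09 − 0.517)(9.8)/(2.09 + 0.517 + 0.6900) = 4.676 m/s².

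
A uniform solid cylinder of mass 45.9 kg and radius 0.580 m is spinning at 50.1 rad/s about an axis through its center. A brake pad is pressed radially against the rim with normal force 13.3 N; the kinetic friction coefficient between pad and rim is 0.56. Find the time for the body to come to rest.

I = ½MR² = (1/2)(45.9)(0.580)² = 7.720 kg·m².
Friction force f = μN = (0.56)(13.3) = 7.448 N at the rim; torque magnitude τ = fR = 4.320 N·m, opposing ω.
|α| = τ/I = 4.320/7.720 = 0.5595 rad/s² (deceleration).
0 = ω₀ − |α|t ⇒ t = ω₀/|α| = 50.1/0.5595 = 89.54 s.

t ≈ 89.5 s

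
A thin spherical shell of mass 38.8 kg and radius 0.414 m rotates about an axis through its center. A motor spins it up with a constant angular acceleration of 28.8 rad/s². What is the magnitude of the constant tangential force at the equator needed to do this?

I = (2/3)MR² = (2/3)(38.8)(0.414)² = 4.433 kg·m².
The required torque is τ = Iα = (4.433)(28.80) = 127.7 N·m.
A tangential force at the equator gives τ = FR, so F = τ/R = 127.7/0.414 = 308.4 N.

F ≈ 308 N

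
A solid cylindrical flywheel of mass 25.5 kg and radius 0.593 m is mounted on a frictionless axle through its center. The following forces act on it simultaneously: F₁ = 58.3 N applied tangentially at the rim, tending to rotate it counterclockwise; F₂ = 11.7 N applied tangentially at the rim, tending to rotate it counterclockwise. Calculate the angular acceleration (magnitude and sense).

I = ½MR² = (1/2)(25.5)(0.593)² = 4.484 kg·m².
Taking counterclockwise as positive: τ₁ = +(58.3)(0.593) = +34.57 N·m; τ₂ = +(11.7)(0.593) = +6.938 N·m.
Net torque τ = 41.51 N·m.
α = τ/I = 41.51/4.484 = 9.258 rad/s².

α ≈ 9.26 rad/s², counterclockwise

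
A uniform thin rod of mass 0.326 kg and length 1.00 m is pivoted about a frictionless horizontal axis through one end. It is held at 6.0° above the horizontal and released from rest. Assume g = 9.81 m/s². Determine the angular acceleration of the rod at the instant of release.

α ≈ 14.6 rad/s²

About the pivot, I = (1/3)ML² = (1/3)(0.326)(1.00)² = 0.1087 kg·m².
The weight acts at the center, a distance L/2 = 0.5000 m from the pivot; τ = Mg(L/2) cos 6.0° = 1.590 N·m.
α = τ/I = 1.590/0.1087 = 14.63 rad/s².
(Equivalently α = (3g/(2L)) cos 6.0° = 14.63 rad/s².)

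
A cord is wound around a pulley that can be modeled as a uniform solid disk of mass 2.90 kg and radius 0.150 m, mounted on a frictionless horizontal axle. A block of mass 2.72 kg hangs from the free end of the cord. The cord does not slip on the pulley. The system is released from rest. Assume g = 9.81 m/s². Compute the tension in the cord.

I = ½MR² = (1/2)(2.90)(0.150)² = 0.03263 kg·m².
Block: mg − T = ma. Pulley: TR = Iα. No-slip: a = αR, so T = (I/R²)a = 1.450·a.
Then mg = (m + 1.450)a, so a = (2.72)(9.81)/(2.72 + 1.450) = 6.399 m/s².
T = 1.450·a = 9.278 N.

T ≈ 9.28 N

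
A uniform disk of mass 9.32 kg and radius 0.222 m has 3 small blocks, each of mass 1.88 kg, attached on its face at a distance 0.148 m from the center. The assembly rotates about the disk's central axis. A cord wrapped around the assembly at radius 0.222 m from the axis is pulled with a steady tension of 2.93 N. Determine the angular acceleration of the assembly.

I_disk = ½MR² = ½(9.32)(0.222)² = 0.2297 kg·m².
I_blocks = 3·m·r² = 3(1.88)(0.148)² = 0.1235 kg·m².
Total I = 0.3532 kg·m².
τ = F r = (2.93)(0.222) = 0.6505 N·m.
α = τ/I = 0.6505/0.3532 = 1.842 rad/s².

α ≈ 1.84 rad/s²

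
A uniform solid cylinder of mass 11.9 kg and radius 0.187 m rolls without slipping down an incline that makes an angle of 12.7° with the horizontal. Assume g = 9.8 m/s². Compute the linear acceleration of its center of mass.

a ≈ 1.44 m/s²

Translation along the incline: Mg sinθ − f = Ma.
Rotation about the center: fR = Iα with I = ½MR². No-slip gives a = αR, so f = (I/R²)a = (1/2)M a.
Substituting: Mg sinθ = (1 + 0.5000)Ma, so a = g sinθ/(1 + 0.5000) = (9.8) sin 12.7° / 1.500 = 1.436 m/s².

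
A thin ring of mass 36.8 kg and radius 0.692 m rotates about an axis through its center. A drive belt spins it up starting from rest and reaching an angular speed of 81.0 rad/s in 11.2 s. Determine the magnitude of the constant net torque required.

I = MR² = (36.8)(0.692)² = 17.62 kg·m².
α = Δω/Δt = (81.0 − 0)/11.2 = 7.232 rad/s².
τ = Iα = (17.62)(7.232) = 127.4 N·m.

τ ≈ 127 N·m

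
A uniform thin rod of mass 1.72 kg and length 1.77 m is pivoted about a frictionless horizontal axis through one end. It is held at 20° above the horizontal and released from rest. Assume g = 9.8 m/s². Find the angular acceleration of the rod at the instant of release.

α ≈ 7.80 rad/s²

About the pivot, I = (1/3)ML² = (1/3)(1.72)(1.77)² = 1.796 kg·m².
The weight acts at the center, a distance L/2 = 0.8850 m from the pivot; τ = Mg(L/2) cos 20° = 14.02 N·m.
α = τ/I = 14.02/1.796 = 7.804 rad/s².
(Equivalently α = (3g/(2L)) cos 20° = 7.804 rad/s².)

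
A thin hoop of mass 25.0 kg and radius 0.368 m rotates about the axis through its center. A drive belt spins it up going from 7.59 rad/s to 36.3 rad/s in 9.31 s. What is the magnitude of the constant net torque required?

I = MR² = (25.0)(0.368)² = 3.386 kg·m².
α = Δω/Δt = (36.3 − 7.59)/9.31 = 3.084 rad/s².
τ = Iα = (3.386)(3.084) = 10.44 N·m.

τ ≈ 10.4 N·m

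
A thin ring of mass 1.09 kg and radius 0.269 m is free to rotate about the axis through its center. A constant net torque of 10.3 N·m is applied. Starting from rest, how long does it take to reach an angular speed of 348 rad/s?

t ≈ 2.66 s

I = MR² = (1.09)(0.269)² = 0.07887 kg·m².
α = τ/I = 10.3/0.07887 = 130.6 rad/s².
ω = αt ⇒ t = ω/α = 348/130.6 = 2.665 s.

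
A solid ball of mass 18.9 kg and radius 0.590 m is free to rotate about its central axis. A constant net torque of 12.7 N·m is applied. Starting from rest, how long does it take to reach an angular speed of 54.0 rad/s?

I = (2/5)MR² = (2/5)(18.9)(0.590)² = 2.632 kg·m².
α = τ/I = 12.7/2.632 = 4.826 rad/s².
ω = αt ⇒ t = ω/α = 54.0/4.826 = 11.19 s.

t ≈ 11.2 s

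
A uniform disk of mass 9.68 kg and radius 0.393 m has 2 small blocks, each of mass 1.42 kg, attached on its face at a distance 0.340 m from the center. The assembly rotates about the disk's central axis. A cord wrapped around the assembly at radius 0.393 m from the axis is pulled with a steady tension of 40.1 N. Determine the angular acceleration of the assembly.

I_disk = ½MR² = ½(9.68)(0.393)² = 0.7475 kg·m².
I_blocks = 2·m·r² = 2(1.42)(0.340)² = 0.3283 kg·m².
Total I = 1.076 kg·m².
τ = F r = (40.1)(0.393) = 15.76 N·m.
α = τ/I = 15.76/1.076 = 14.65 rad/s².

α ≈ 14.6 rad/s²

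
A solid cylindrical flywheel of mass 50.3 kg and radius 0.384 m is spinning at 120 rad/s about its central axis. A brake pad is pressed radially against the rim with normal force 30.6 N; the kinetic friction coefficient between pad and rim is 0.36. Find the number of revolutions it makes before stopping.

≈ 1000 revolutions

I = ½MR² = (1/2)(50.3)(0.384)² = 3.709 kg·m².
Friction force f = μN = (0.36)(30.6) = 11.02 N at the rim; torque magnitude τ = fR = 4.230 N·m, opposing ω.
|α| = τ/I = 4.230/3.709 = 1.141 rad/s² (deceleration).
ω² = ω₀² − 2|α|θ with ω = 0 ⇒ θ = ω₀²/(2|α|) = 6312 rad = 1005 rev.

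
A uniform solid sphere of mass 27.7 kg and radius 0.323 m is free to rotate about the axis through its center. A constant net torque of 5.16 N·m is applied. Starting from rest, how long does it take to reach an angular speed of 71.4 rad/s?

I = (2/5)MR² = (2/5)(27.7)(0.323)² = 1.156 kg·m².
α = τ/I = 5.16/1.156 = 4.464 rad/s².
ω = αt ⇒ t = ω/α = 71.4/4.464 = 16.00 s.

t ≈ 16.0 s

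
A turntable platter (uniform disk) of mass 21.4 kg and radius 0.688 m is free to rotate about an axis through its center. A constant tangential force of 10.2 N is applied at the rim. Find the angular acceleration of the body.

α ≈ 1.39 rad/s²

I = ½MR² = (1/2)(21.4)(0.688)² = 5.065 kg·m².
τ = F R = (10.2)(0.688) = 7.018 N·m.
From τ = Iα: α = 7.018/5.065 = 1.386 rad/s².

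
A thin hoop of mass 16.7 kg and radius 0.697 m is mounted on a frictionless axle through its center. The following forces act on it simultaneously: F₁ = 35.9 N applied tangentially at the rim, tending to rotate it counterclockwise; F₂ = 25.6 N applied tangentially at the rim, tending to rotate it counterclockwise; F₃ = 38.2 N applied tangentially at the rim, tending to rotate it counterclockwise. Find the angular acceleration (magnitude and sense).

I = MR² = (16.7)(0.697)² = 8.113 kg·m².
Taking counterclockwise as positive: τ₁ = +(35.9)(0.697) = +25.02 N·m; τ₂ = +(25.6)(0.697) = +17.84 N·m; τ₃ = +(38.2)(0.697) = +26.63 N·m.
Net torque τ = 69.49 N·m.
α = τ/I = 69.49/8.113 = 8.565 rad/s².

α ≈ 8.57 rad/s², counterclockwise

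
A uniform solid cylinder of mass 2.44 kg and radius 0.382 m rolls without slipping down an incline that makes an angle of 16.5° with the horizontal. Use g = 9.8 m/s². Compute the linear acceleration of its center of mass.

Translation along the incline: Mg sinθ − f = Ma.
Rotation about the center: fR = Iα with I = ½MR². No-slip gives a = αR, so f = (I/R²)a = (1/2)M a.
Substituting: Mg sinθ = (1 + 0.5000)Ma, so a = g sinθ/(1 + 0.5000) = (9.8) sin 16.5° / 1.500 = 1.856 m/s².

a ≈ 1.86 m/s²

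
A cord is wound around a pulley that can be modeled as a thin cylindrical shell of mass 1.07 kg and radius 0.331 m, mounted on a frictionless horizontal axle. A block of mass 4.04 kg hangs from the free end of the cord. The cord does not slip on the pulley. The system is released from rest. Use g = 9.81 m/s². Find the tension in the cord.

T ≈ 8.30 N

I = MR² = (1.07)(0.331)² = 0.1172 kg·m².
Block: mg − T = ma. Pulley: TR = Iα. No-slip: a = αR, so T = (I/R²)a = 1.070·a.
Then mg = (m + 1.070)a, so a = (4.04)(9.81)/(4.04 + 1.070) = 7.756 m/s².
T = 1.070·a = 8.299 N.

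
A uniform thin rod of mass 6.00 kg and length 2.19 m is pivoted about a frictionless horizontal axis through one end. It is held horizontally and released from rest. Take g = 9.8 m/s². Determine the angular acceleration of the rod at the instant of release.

About the pivot, I = (1/3)ML² = (1/3)(6.00)(2.19)² = 9.592 kg·m².
The weight acts at the center, a distance L/2 = 1.095 m from the pivot; τ = Mg(L/2) = 64.39 N·m.
α = τ/I = 64.39/9.592 = 6.712 rad/s².

α ≈ 6.71 rad/s²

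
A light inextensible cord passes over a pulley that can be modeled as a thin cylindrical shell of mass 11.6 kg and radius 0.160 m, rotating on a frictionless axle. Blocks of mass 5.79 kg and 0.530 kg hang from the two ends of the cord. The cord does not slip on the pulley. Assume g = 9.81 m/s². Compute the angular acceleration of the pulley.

I = MR² = (11.6)(0.160)² = 0.2970 kg·m².
Heavier block: m₁g − T₁ = m₁a. Lighter block: T₂ − m₂g = m₂a.
Pulley: (T₁ − T₂)R = Iα = I(a/R), so T₁ − T₂ = (I/R²)a = 1·M_p a = 11.60·a.
Adding the three: (m₁ − m₂)g = (m₁ + m₂ + 11.60)a, so a = (5.79 − 0.530)(9.81)/(5.79 + 0.530 + 11.60) = 2.879 m/s².
α = a/R = 2.879/0.160 = 18.00 rad/s².

α ≈ 18.0 rad/s²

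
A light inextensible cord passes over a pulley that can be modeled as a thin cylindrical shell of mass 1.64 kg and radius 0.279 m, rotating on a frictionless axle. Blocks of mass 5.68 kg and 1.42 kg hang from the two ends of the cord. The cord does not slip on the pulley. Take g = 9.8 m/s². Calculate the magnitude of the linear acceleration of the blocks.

a ≈ 4.78 m/s²

I = MR² = (1.64)(0.279)² = 0.1277 kg·m².
Heavier block: m₁g − T₁ = m₁a. Lighter block: T₂ − m₂g = m₂a.
Pulley: (T₁ − T₂)R = Iα = I(a/R), so T₁ − T₂ = (I/R²)a = 1·M_p a = 1.640·a.
Adding the three: (m₁ − m₂)g = (m₁ + m₂ + 1.640)a, so a = (5.68 − 1.42)(9.8)/(5.68 + 1.42 + 1.640) = 4.777 m/s².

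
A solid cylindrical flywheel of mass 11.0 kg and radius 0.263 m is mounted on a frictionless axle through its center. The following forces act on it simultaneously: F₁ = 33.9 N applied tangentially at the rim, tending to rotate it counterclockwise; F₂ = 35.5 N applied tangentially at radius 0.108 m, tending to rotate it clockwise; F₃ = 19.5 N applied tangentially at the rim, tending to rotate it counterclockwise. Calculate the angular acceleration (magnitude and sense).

I = ½MR² = (1/2)(11.0)(0.263)² = 0.3804 kg·m².
Taking counterclockwise as positive: τ₁ = +(33.9)(0.263) = +8.916 N·m; τ₂ = −(35.5)(0.108) = −3.834 N·m; τ₃ = +(19.5)(0.263) = +5.128 N·m.
Net torque τ = 10.21 N·m.
α = τ/I = 10.21/0.3804 = 26.84 rad/s².

α ≈ 26.8 rad/s², counterclockwise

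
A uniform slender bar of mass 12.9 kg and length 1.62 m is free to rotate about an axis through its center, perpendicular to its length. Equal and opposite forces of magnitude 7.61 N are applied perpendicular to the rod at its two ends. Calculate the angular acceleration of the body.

I = (1/12)ML² = (1/12)(12.9)(1.62)² = 2.821 kg·m².
The couple gives τ = F·(L/2) + F·(L/2) = F L = (7.61)(1.62) = 12.33 N·m.
Newton's second law for rotation, τ = Iα, gives α = τ/I = 12.33/2.821 = 4.370 rad/s².

α ≈ 4.37 rad/s²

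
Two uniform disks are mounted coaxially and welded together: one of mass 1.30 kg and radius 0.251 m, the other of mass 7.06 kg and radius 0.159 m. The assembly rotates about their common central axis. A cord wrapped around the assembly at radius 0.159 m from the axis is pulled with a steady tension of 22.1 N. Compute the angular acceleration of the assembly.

α ≈ 27.0 rad/s²

I = ½M₁R₁² + ½M₂R₂² = ½(1.30)(0.251)² + ½(7.06)(0.159)² = 0.1302 kg·m².
τ = F r = (22.1)(0.159) = 3.514 N·m.
α = τ/I = 3.514/0.1302 = 26.99 rad/s².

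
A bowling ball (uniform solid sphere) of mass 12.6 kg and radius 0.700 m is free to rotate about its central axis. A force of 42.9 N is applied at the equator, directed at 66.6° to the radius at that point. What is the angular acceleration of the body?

α ≈ 11.2 rad/s²

I = (2/5)MR² = (2/5)(12.6)(0.700)² = 2.470 kg·m².
Only the tangential component produces torque: τ = F R sinθ = (42.9)(0.700) sin 66.6° = 27.56 N·m.
Newton's second law for rotation, τ = Iα, gives α = τ/I = 27.56/2.470 = 11.16 rad/s².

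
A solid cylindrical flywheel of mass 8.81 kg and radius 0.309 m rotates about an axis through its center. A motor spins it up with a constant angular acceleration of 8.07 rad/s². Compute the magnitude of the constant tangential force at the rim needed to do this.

I = ½MR² = (1/2)(8.81)(0.309)² = 0.4206 kg·m².
The required torque is τ = Iα = (0.4206)(8.070) = 3.394 N·m.
A tangential force at the rim gives τ = FR, so F = τ/R = 3.394/0.309 = 10.98 N.

F ≈ 11.0 N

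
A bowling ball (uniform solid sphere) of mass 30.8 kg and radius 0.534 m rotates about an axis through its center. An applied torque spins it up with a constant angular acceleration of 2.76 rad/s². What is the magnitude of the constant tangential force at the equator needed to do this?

F ≈ 18.2 N

I = (2/5)MR² = (2/5)(30.8)(0.534)² = 3.513 kg·m².
The required torque is τ = Iα = (3.513)(2.760) = 9.696 N·m.
A tangential force at the equator gives τ = FR, so F = τ/R = 9.696/0.534 = 18.16 N.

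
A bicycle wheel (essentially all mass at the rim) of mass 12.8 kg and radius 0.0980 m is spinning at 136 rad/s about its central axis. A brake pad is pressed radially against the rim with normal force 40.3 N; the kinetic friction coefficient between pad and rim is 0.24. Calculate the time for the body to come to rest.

t ≈ 17.6 s

I = MR² = (12.8)(0.0980)² = 0.1229 kg·m².
Friction force f = μN = (0.24)(40.3) = 9.672 N at the rim; torque magnitude τ = fR = 0.9479 N·m, opposing ω.
|α| = τ/I = 0.9479/0.1229 = 7.710 rad/s² (deceleration).
0 = ω₀ − |α|t ⇒ t = ω₀/|α| = 136/7.710 = 17.64 s.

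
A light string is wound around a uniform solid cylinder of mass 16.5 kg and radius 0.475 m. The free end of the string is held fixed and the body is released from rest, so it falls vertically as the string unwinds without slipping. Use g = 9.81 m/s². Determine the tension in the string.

Translation: Mg − T = Ma. Rotation about the center: TR = Iα with I = ½MR².
With a = αR: T = (I/R²)a = (1/2)M a, so Mg = (1 + 0.5000)Ma.
a = g/(1 + 0.5000) = 9.81/1.500 = 6.540 m/s².
T = 0.5000·M·a = (0.5000)(16.5)(6.540) = 53.95 N.

T ≈ 54.0 N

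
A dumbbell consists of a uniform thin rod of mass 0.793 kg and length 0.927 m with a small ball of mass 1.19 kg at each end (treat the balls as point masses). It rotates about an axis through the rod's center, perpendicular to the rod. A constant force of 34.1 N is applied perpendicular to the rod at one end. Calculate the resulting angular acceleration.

α ≈ 27.8 rad/s²

I_rod = (1/12)ML² = (1/12)(0.793)(0.927)² = 0.05679 kg·m².
I_balls = 2·m·(L/2)² = 2(1.19)(0.4635)² = 0.5113 kg·m².
Total I = 0.5681 kg·m².
τ = F·(L/2) = (34.1)(0.464) = 15.81 N·m.
α = τ/I = 15.81/0.5681 = 27.82 rad/s².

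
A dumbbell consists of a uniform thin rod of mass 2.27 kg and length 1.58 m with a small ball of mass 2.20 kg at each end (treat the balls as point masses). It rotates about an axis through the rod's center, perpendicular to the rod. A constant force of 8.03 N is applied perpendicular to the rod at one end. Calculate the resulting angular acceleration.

α ≈ 1.97 rad/s²

I_rod = (1/12)ML² = (1/12)(2.27)(1.58)² = 0.4722 kg·m².
I_balls = 2·m·(L/2)² = 2(2.20)(0.7900)² = 2.746 kg·m².
Total I = 3.218 kg·m².
τ = F·(L/2) = (8.03)(0.790) = 6.344 N·m.
α = τ/I = 6.344/3.218 = 1.971 rad/s².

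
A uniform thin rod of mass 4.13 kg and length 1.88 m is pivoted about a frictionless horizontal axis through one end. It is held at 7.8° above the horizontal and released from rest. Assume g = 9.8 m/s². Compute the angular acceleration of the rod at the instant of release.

α ≈ 7.75 rad/s²

About the pivot, I = (1/3)ML² = (1/3)(4.13)(1.88)² = 4.866 kg·m².
The weight acts at the center, a distance L/2 = 0.9400 m from the pivot; τ = Mg(L/2) cos 7.8° = 37.69 N·m.
α = τ/I = 37.69/4.866 = 7.747 rad/s².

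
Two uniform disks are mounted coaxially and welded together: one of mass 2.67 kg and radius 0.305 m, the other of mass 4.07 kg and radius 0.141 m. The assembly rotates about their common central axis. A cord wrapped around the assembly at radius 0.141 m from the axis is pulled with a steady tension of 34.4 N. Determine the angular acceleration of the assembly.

α ≈ 29.5 rad/s²

I = ½M₁R₁² + ½M₂R₂² = ½(2.67)(0.305)² + ½(4.07)(0.141)² = 0.1646 kg·m².
τ = F r = (34.4)(0.141) = 4.850 N·m.
α = τ/I = 4.850/0.1646 = 29.46 rad/s².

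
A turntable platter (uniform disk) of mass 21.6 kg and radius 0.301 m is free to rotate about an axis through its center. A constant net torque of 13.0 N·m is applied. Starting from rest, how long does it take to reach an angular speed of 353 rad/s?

t ≈ 26.6 s

I = ½MR² = (1/2)(21.6)(0.301)² = 0.9785 kg·m².
α = τ/I = 13.0/0.9785 = 13.29 rad/s².
ω = αt ⇒ t = ω/α = 353/13.29 = 26.57 s.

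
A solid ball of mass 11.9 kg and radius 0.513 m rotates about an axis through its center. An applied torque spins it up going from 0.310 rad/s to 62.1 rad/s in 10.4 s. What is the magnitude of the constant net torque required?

τ ≈ 7.44 N·m

I = (2/5)MR² = (2/5)(11.9)(0.513)² = 1.253 kg·m².
α = Δω/Δt = (62.1 − 0.310)/10.4 = 5.941 rad/s².
τ = Iα = (1.253)(5.941) = 7.443 N·m.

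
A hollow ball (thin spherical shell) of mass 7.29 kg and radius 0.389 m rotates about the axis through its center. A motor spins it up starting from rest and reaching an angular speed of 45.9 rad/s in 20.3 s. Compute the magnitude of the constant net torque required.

τ ≈ 1.66 N·m

I = (2/3)MR² = (2/3)(7.29)(0.389)² = 0.7354 kg·m².
α = Δω/Δt = (45.9 − 0)/20.3 = 2.261 rad/s².
τ = Iα = (0.7354)(2.261) = 1.663 N·m.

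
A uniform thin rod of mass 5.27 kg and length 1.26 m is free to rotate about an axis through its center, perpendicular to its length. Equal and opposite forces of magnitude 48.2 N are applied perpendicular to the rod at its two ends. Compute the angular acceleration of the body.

α ≈ 87.1 rad/s²

I = (1/12)ML² = (1/12)(5.27)(1.26)² = 0.6972 kg·m².
The couple gives τ = F·(L/2) + F·(L/2) = F L = (48.2)(1.26) = 60.73 N·m.
Newton's second law for rotation, τ = Iα, gives α = τ/I = 60.73/0.6972 = 87.11 rad/s².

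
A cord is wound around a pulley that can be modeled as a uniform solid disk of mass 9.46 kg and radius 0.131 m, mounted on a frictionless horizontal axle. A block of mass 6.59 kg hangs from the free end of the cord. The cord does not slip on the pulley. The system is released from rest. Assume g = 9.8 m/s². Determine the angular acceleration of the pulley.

I = ½MR² = (1/2)(9.46)(0.131)² = 0.08117 kg·m².
Block: mg − T = ma. Pulley: TR = Iα. No-slip: a = αR, so T = (I/R²)a = 4.730·a.
Then mg = (m + 4.730)a, so a = (6.59)(9.8)/(6.59 + 4.730) = 5.705 m/s².
α = a/R = 5.705/0.131 = 43.55 rad/s².

α ≈ 43.6 rad/s²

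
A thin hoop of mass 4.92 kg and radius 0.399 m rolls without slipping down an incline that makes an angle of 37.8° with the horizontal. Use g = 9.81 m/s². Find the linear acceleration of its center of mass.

Translation along the incline: Mg sinθ − f = Ma.
Rotation about the center: fR = Iα with I = MR². No-slip gives a = αR, so f = (I/R²)a = M a.
Substituting: Mg sinθ = (1 + 1.000)Ma, so a = g sinθ/(1 + 1.000) = (9.81) sin 37.8° / 2.000 = 3.006 m/s².

a ≈ 3.01 m/s²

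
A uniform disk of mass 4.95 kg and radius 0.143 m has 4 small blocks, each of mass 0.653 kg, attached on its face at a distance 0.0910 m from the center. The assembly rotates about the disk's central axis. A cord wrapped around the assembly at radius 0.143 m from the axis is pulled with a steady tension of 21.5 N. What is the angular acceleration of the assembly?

α ≈ 42.6 rad/s²

I_disk = ½MR² = ½(4.95)(0.143)² = 0.05061 kg·m².
I_blocks = 4·m·r² = 4(0.653)(0.0910)² = 0.02163 kg·m².
Total I = 0.07224 kg·m².
τ = F r = (21.5)(0.143) = 3.074 N·m.
α = τ/I = 3.074/0.07224 = 42.56 rad/s².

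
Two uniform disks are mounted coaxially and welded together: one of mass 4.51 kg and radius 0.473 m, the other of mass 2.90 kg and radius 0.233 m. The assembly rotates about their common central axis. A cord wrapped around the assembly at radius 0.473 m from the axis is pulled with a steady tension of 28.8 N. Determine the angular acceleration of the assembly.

I = ½M₁R₁² + ½M₂R₂² = ½(4.51)(0.473)² + ½(2.90)(0.233)² = 0.5832 kg·m².
τ = F r = (28.8)(0.473) = 13.62 N·m.
α = τ/I = 13.62/0.5832 = 23.36 rad/s².

α ≈ 23.4 rad/s²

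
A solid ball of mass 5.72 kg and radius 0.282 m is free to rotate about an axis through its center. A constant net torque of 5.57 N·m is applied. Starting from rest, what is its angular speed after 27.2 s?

I = (2/5)MR² = (2/5)(5.72)(0.282)² = 0.1820 kg·m².
α = τ/I = 5.57/0.1820 = 30.61 rad/s².
ω = ω₀ + αt = 0 + (30.61)(27.2) = 832.7 rad/s.

ω ≈ 833 rad/s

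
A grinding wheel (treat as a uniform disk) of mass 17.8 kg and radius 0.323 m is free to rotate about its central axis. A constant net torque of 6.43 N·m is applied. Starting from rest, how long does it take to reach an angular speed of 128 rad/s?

t ≈ 18.5 s

I = ½MR² = (1/2)(17.8)(0.323)² = 0.9285 kg·m².
α = τ/I = 6.43/0.9285 = 6.925 rad/s².
ω = αt ⇒ t = ω/α = 128/6.925 = 18.48 s.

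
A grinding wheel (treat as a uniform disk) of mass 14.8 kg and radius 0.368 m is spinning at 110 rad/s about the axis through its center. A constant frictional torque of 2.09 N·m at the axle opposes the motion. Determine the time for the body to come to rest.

t ≈ 52.7 s

I = ½MR² = (1/2)(14.8)(0.368)² = 1.002 kg·m².
The net torque has magnitude 2.09 N·m, opposing ω.
|α| = τ/I = 2.090/1.002 = 2.086 rad/s² (deceleration).
0 = ω₀ − |α|t ⇒ t = ω₀/|α| = 110/2.086 = 52.74 s.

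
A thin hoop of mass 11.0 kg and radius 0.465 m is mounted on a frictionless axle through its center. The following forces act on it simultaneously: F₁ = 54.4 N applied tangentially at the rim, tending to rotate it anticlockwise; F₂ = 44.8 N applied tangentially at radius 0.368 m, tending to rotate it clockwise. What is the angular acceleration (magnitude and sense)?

I = MR² = (11.0)(0.465)² = 2.378 kg·m².
Taking anticlockwise as positive: τ₁ = +(54.4)(0.465) = +25.30 N·m; τ₂ = −(44.8)(0.368) = −16.49 N·m.
Net torque τ = 8.810 N·m.
α = τ/I = 8.810/2.378 = 3.704 rad/s².

α ≈ 3.70 rad/s², anticlockwise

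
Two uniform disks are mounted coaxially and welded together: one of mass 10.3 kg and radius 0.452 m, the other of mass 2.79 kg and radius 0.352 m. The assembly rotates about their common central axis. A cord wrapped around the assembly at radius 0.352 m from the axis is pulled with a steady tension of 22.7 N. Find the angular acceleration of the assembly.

I = ½M₁R₁² + ½M₂R₂² = ½(10.3)(0.452)² + ½(2.79)(0.352)² = 1.225 kg·m².
τ = F r = (22.7)(0.352) = 7.990 N·m.
α = τ/I = 7.990/1.225 = 6.523 rad/s².

α ≈ 6.52 rad/s²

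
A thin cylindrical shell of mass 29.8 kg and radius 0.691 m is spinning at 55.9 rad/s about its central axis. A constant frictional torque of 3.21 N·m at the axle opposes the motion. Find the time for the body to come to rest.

I = MR² = (29.8)(0.691)² = 14.23 kg·m².
The net torque has magnitude 3.21 N·m, opposing ω.
|α| = τ/I = 3.210/14.23 = 0.2256 rad/s² (deceleration).
0 = ω₀ − |α|t ⇒ t = ω₀/|α| = 55.9/0.2256 = 247.8 s.

t ≈ 248 s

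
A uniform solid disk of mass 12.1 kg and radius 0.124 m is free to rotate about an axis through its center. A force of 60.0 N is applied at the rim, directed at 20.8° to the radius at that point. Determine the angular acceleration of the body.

I = ½MR² = (1/2)(12.1)(0.124)² = 0.09302 kg·m².
Only the tangential component produces torque: τ = F R sinθ = (60.0)(0.124) sin 20.8° = 2.642 N·m.
From τ = Iα: α = 2.642/0.09302 = 28.40 rad/s².

α ≈ 28.4 rad/s²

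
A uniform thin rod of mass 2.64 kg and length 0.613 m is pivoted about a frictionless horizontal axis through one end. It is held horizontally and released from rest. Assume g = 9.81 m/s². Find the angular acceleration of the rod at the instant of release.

About the pivot, I = (1/3)ML² = (1/3)(2.64)(0.613)² = 0.3307 kg·m².
The weight acts at the center, a distance L/2 = 0.3065 m from the pivot; τ = Mg(L/2) = 7.938 N·m.
α = τ/I = 7.938/0.3307 = 24.00 rad/s².

α ≈ 24.0 rad/s²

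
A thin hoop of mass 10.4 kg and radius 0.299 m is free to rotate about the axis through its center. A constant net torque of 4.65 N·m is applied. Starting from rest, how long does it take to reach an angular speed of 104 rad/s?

I = MR² = (10.4)(0.299)² = 0.9298 kg·m².
α = τ/I = 4.65/0.9298 = 5.001 rad/s².
ω = αt ⇒ t = ω/α = 104/5.001 = 20.79 s.

t ≈ 20.8 s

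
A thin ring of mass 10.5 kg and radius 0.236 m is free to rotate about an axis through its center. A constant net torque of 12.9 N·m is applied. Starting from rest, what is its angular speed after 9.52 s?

I = MR² = (10.5)(0.236)² = 0.5848 kg·m².
α = τ/I = 12.9/0.5848 = 22.06 rad/s².
ω = ω₀ + αt = 0 + (22.06)(9.52) = 210.0 rad/s.

ω ≈ 210 rad/s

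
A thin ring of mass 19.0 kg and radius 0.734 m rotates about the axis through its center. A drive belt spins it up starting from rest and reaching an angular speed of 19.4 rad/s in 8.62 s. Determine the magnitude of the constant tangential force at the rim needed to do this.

F ≈ 31.4 N

I = MR² = (19.0)(0.734)² = 10.24 kg·m².
α = Δω/Δt = (19.4 − 0)/8.62 = 2.251 rad/s².
The required torque is τ = Iα = (10.24)(2.251) = 23.04 N·m.
A tangential force at the rim gives τ = FR, so F = τ/R = 23.04/0.734 = 31.39 N.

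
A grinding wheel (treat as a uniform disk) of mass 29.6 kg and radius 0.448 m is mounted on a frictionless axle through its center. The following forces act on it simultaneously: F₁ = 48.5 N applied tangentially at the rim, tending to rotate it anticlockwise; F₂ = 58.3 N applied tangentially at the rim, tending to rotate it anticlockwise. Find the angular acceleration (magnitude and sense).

I = ½MR² = (1/2)(29.6)(0.448)² = 2.970 kg·m².
Taking anticlockwise as positive: τ₁ = +(48.5)(0.448) = +21.73 N·m; τ₂ = +(58.3)(0.448) = +26.12 N·m.
Net torque τ = 47.85 N·m.
α = τ/I = 47.85/2.970 = 16.11 rad/s².

α ≈ 16.1 rad/s², anticlockwise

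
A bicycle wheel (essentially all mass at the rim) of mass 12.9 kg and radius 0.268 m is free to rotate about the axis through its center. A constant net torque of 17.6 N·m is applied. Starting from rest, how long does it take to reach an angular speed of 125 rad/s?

t ≈ 6.58 s

I = MR² = (12.9)(0.268)² = 0.9265 kg·m².
α = τ/I = 17.6/0.9265 = 19.00 rad/s².
ω = αt ⇒ t = ω/α = 125/19.00 = 6.580 s.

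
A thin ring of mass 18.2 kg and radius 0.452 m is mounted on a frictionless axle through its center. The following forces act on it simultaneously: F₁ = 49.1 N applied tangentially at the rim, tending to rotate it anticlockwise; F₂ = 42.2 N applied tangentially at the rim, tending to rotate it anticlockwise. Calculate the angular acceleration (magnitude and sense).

α ≈ 11.1 rad/s², anticlockwise

I = MR² = (18.2)(0.452)² = 3.718 kg·m².
Taking anticlockwise as positive: τ₁ = +(49.1)(0.452) = +22.19 N·m; τ₂ = +(42.2)(0.452) = +19.07 N·m.
Net torque τ = 41.27 N·m.
α = τ/I = 41.27/3.718 = 11.10 rad/s².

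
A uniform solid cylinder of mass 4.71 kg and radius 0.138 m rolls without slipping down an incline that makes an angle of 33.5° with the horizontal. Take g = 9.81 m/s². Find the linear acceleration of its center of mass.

a ≈ 3.61 m/s²

Translation along the incline: Mg sinθ − f = Ma.
Rotation about the center: fR = Iα with I = ½MR². No-slip gives a = αR, so f = (I/R²)a = (1/2)M a.
Substituting: Mg sinθ = (1 + 0.5000)Ma, so a = g sinθ/(1 + 0.5000) = (9.81) sin 33.5° / 1.500 = 3.610 m/s².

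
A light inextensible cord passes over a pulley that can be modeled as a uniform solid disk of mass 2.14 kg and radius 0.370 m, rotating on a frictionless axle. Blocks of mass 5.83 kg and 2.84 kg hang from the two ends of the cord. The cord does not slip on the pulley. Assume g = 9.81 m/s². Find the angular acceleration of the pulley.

I = ½MR² = (1/2)(2.14)(0.370)² = 0.1465 kg·m².
Heavier block: m₁g − T₁ = m₁a. Lighter block: T₂ − m₂g = m₂a.
Pulley: (T₁ − T₂)R = Iα = I(a/R), so T₁ − T₂ = (I/R²)a = (1/2)M_p a = 1.070·a.
Adding the three: (m₁ − m₂)g = (m₁ + m₂ + 1.070)a, so a = (5.83 − 2.84)(9.81)/(5.83 + 2.84 + 1.070) = 3.011 m/s².
α = a/R = 3.011/0.370 = 8.139 rad/s².

α ≈ 8.14 rad/s²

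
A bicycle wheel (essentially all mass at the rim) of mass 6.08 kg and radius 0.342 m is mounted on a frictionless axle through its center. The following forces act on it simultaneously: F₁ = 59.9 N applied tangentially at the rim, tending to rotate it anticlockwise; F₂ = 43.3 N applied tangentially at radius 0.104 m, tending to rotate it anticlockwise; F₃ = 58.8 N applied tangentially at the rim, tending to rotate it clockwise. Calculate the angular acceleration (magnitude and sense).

α ≈ 6.86 rad/s², anticlockwise

I = MR² = (6.08)(0.342)² = 0.7111 kg·m².
Taking anticlockwise as positive: τ₁ = +(59.9)(0.342) = +20.49 N·m; τ₂ = +(43.3)(0.104) = +4.503 N·m; τ₃ = −(58.8)(0.342) = −20.11 N·m.
Net torque τ = 4.879 N·m.
α = τ/I = 4.879/0.7111 = 6.861 rad/s².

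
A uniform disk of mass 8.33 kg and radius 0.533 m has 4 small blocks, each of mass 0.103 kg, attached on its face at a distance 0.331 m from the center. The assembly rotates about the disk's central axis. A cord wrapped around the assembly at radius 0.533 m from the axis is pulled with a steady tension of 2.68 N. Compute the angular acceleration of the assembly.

α ≈ 1.16 rad/s²

I_disk = ½MR² = ½(8.33)(0.533)² = 1.183 kg·m².
I_blocks = 4·m·r² = 4(0.103)(0.331)² = 0.04514 kg·m².
Total I = 1.228 kg·m².
τ = F r = (2.68)(0.533) = 1.428 N·m.
α = τ/I = 1.428/1.228 = 1.163 rad/s².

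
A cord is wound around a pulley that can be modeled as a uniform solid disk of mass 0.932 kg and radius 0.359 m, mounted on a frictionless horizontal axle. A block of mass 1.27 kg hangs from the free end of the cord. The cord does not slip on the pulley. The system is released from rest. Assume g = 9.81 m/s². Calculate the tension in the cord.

T ≈ 3.34 N

I = ½MR² = (1/2)(0.932)(0.359)² = 0.06006 kg·m².
Block: mg − T = ma. Pulley: TR = Iα. No-slip: a = αR, so T = (I/R²)a = 0.4660·a.
Then mg = (m + 0.4660)a, so a = (1.27)(9.81)/(1.27 + 0.4660) = 7.177 m/s².
T = 0.4660·a = 3.344 N.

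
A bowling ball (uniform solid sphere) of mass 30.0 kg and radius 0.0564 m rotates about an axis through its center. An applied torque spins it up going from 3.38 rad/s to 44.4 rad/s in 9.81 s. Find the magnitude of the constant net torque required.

τ ≈ 0.160 N·m

I = (2/5)MR² = (2/5)(30.0)(0.0564)² = 0.03817 kg·m².
α = Δω/Δt = (44.4 − 3.38)/9.81 = 4.181 rad/s².
τ = Iα = (0.03817)(4.181) = 0.1596 N·m.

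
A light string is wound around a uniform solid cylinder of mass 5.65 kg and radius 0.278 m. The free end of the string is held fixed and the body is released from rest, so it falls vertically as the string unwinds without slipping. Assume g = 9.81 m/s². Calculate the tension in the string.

Translation: Mg − T = Ma. Rotation about the center: TR = Iα with I = ½MR².
With a = αR: T = (I/R²)a = (1/2)M a, so Mg = (1 + 0.5000)Ma.
a = g/(1 + 0.5000) = 9.81/1.500 = 6.540 m/s².
T = 0.5000·M·a = (0.5000)(5.65)(6.540) = 18.48 N.

T ≈ 18.5 N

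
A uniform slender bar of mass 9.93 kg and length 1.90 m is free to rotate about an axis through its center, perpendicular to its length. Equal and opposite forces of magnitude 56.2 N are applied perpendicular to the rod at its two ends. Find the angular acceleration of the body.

α ≈ 35.7 rad/s²

I = (1/12)ML² = (1/12)(9.93)(1.90)² = 2.987 kg·m².
The couple gives τ = F·(L/2) + F·(L/2) = F L = (56.2)(1.90) = 106.8 N·m.
From τ = Iα: α = 106.8/2.987 = 35.74 rad/s².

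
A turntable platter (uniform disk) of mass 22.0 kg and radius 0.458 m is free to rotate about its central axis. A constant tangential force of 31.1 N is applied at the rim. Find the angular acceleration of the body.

I = ½MR² = (1/2)(22.0)(0.458)² = 2.307 kg·m².
τ = F R = (31.1)(0.458) = 14.24 N·m.
Newton's second law for rotation, τ = Iα, gives α = τ/I = 14.24/2.307 = 6.173 rad/s².

α ≈ 6.17 rad/s²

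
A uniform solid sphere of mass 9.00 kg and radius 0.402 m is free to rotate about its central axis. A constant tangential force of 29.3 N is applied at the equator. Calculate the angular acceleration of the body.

α ≈ 20.2 rad/s²

I = (2/5)MR² = (2/5)(9.00)(0.402)² = 0.5818 kg·m².
τ = F R = (29.3)(0.402) = 11.78 N·m.
Newton's second law for rotation, τ = Iα, gives α = τ/I = 11.78/0.5818 = 20.25 rad/s².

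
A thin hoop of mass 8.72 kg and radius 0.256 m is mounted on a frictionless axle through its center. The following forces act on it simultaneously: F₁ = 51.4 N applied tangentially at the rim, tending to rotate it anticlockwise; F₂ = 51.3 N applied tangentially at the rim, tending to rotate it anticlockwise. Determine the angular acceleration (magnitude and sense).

α ≈ 46.0 rad/s², anticlockwise

I = MR² = (8.72)(0.256)² = 0.5715 kg·m².
Taking anticlockwise as positive: τ₁ = +(51.4)(0.256) = +13.16 N·m; τ₂ = +(51.3)(0.256) = +13.13 N·m.
Net torque τ = 26.29 N·m.
α = τ/I = 26.29/0.5715 = 46.01 rad/s².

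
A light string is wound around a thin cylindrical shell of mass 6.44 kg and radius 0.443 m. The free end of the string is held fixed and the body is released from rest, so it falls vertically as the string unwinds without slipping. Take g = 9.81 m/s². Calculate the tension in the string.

Translation: Mg − T = Ma. Rotation about the center: TR = Iα with I = MR².
With a = αR: T = (I/R²)a = M a, so Mg = (1 + 1.000)Ma.
a = g/(1 + 1.000) = 9.81/2.000 = 4.905 m/s².
T = 1.000·M·a = (1.000)(6.44)(4.905) = 31.59 N.

T ≈ 31.6 N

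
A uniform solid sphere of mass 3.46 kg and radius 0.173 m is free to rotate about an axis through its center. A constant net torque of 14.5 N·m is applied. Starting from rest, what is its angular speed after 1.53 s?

ω ≈ 536 rad/s

I = (2/5)MR² = (2/5)(3.46)(0.173)² = 0.04142 kg·m².
α = τ/I = 14.5/0.04142 = 350.1 rad/s².
ω = ω₀ + αt = 0 + (350.1)(1.53) = 535.6 rad/s.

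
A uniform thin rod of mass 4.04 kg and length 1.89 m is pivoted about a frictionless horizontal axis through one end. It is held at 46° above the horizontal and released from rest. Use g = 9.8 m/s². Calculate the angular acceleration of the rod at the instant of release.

α ≈ 5.40 rad/s²

About the pivot, I = (1/3)ML² = (1/3)(4.04)(1.89)² = 4.810 kg·m².
The weight acts at the center, a distance L/2 = 0.9450 m from the pivot; τ = Mg(L/2) cos 46° = 25.99 N·m.
α = τ/I = 25.99/4.810 = 5.403 rad/s².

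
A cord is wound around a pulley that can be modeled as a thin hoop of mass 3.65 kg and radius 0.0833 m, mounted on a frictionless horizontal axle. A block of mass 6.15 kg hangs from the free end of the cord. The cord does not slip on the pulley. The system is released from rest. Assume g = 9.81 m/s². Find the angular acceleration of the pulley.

I = MR² = (3.65)(0.0833)² = 0.02533 kg·m².
Block: mg − T = ma. Pulley: TR = Iα. No-slip: a = αR, so T = (I/R²)a = 3.650·a.
Then mg = (m + 3.650)a, so a = (6.15)(9.81)/(6.15 + 3.650) = 6.156 m/s².
α = a/R = 6.156/0.0833 = 73.90 rad/s².

α ≈ 73.9 rad/s²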